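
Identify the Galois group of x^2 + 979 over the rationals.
Gal(K/Q) = Z/2Z (cyclic of order 2)

x^2 + 979 is irreducible over Q since -979 is not a rational square. The splitting field Q(sqrt(-979)) has degree 2 over Q, and its unique nontrivial automorphism is sqrt(-979) ↦ -sqrt(-979). Hence Gal(Q(sqrt(-979))/Q) = Z/2Z.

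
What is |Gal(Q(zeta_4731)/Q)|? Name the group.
|Gal(Q(zeta_4731)/Q)| = phi(4731) = 2952; group ≅ (Z/4731Z)^* ≅ Z/2Z × Z/18Z × Z/82Z

The n-th cyclotomic polynomial Φ_4731(x) is the minimal polynomial of zeta_4731 over Q and has degree phi(4731) = 2952. So Q(zeta_4731) is a degree-2952 Galois extension with Galois group (Z/4731Z)^*. By CRT, (Z/4731Z)^* ≅ (Z/3Z)^* × (Z/19Z)^* × (Z/83Z)^*. Each prime-power unit group is (Z/3Z)^* ≅ Z/2Z; (Z/19Z)^* ≅ Z/18Z; (Z/83Z)^* ≅ Z/82Z. Hence Gal(Q(zeta_4731)/Q) ≅ Z/2Z × Z/18Z × Z/82Z.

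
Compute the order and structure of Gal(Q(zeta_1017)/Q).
|Gal(Q(zeta_1017)/Q)| = phi(1017) = 672; group ≅ (Z/1017Z)^* ≅ Z/6Z × Z/112Z

The n-th cyclotomic polynomial Φ_1017(x) is the minimal polynomial of zeta_1017 over Q and has degree phi(1017) = 672. So Q(zeta_1017) is a degree-672 Galois extension with Galois group (Z/1017Z)^*. By CRT, (Z/1017Z)^* ≅ (Z/9Z)^* × (Z/113Z)^*. Each prime-power unit group is (Z/9Z)^* ≅ Z/6Z; (Z/113Z)^* ≅ Z/112Z. Hence Gal(Q(zeta_1017)/Q) ≅ Z/6Z × Z/112Z.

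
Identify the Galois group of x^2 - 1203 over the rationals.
Gal(K/Q) = Z/2Z (cyclic of order 2)

x^2 - 1203 is irreducible over Q since 1203 is not a rational square. The splitting field Q(sqrt(1203)) has degree 2 over Q, and its unique nontrivial automorphism is sqrt(1203) ↦ -sqrt(1203). Hence Gal(Q(sqrt(1203))/Q) = Z/2Z.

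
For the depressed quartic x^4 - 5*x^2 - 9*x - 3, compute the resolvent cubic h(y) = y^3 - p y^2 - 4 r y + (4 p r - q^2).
h(y) = y^3 + 5*y^2 + 12*y - 21

Identify coefficients: p = -5, q = -9, r = -3.
Plug into h(y) = y^3 - p y^2 - 4 r y + (4 p r - q^2):
  h(y) = y^3 - (-5) y^2 - 4*(-3) y + (4*(-5)*(-3) - (-9)^2)
       = y^3 + (5) y^2 + (12) y + (-21).
Simplifying: h(y) = y^3 + 5*y^2 + 12*y - 21.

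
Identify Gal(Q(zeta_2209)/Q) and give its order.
|Gal(Q(zeta_2209)/Q)| = phi(2209) = 2162; group ≅ (Z/2209Z)^* ≅ Z/2162Z

The n-th cyclotomic polynomial Φ_2209(x) is the minimal polynomial of zeta_2209 over Q and has degree phi(2209) = 2162. So Q(zeta_2209) is a degree-2162 Galois extension with Galois group (Z/2209Z)^*. (Z/2209Z)^* is cyclic since 2209 is an odd prime power (or 4). Hence Gal(Q(zeta_2209)/Q) ≅ Z/2162Z.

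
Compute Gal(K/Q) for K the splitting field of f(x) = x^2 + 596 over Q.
Gal(K/Q) = Z/2Z (cyclic of order 2)

x^2 + 596 is irreducible over Q since -596 is not a rational square. The splitting field Q(sqrt(-596)) has degree 2 over Q, and its unique nontrivial automorphism is sqrt(-596) ↦ -sqrt(-596). Hence Gal(Q(sqrt(-596))/Q) = Z/2Z.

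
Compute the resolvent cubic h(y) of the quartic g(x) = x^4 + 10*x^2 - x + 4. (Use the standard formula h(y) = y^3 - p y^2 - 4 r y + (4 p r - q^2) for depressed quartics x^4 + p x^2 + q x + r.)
h(y) = y^3 - 10*y^2 - 16*y + 159

Identify coefficients: p = 10, q = -1, r = 4.
Plug into h(y) = y^3 - p y^2 - 4 r y + (4 p r - q^2):
  h(y) = y^3 - (10) y^2 - 4*(4) y + (4*(10)*(4) - (-1)^2)
       = y^3 + (-10) y^2 + (-16) y + (159).
Simplifying: h(y) = y^3 - 10*y^2 - 16*y + 159.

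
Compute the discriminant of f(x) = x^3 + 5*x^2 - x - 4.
Δ = 1957

For x^3 + a x^2 + b x + c the discriminant is Δ = 18 a b c - 4 a^3 c + a^2 b^2 - 4 b^3 - 27 c^2.
Plug a = 5, b = -1, c = -4:
  18*(5)*(-1)*(-4) - 4*(5)^3*(-4) + (5)^2*(-1)^2 - 4*(-1)^3 - 27*(-4)^2
  = 360 + (2000) + 25 + (4) + (-432)
  = 1957.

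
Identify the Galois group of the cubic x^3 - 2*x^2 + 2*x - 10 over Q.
Gal(K/Q) = S_3 (symmetric group of order 6)

Compute the discriminant of x^3 + (-2)*x^2 + (2)*x + (-10): Δ = -2316. Since Δ is not a rational square, the Galois group is not contained in A_3; it must be the full S_3 (irreducibility of the cubic rules out anything smaller).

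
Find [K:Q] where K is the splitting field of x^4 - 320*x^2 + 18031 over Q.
[K:Q] = 4

f factors as (x^2 - 73)(x^2 - 247); the splitting field is K = Q(sqrt(73), sqrt(247)). Since 73, 247, and 18031 are all non-squares in Q, the three subfields Q(sqrt(73)), Q(sqrt(247)), Q(sqrt(18031)) are distinct degree-2 extensions, so [K:Q] = 4 (Klein four Galois group).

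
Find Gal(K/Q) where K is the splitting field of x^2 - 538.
Gal(K/Q) = Z/2Z (cyclic of order 2)

x^2 - 538 is irreducible over Q since 538 is not a rational square. The splitting field Q(sqrt(538)) has degree 2 over Q, and its unique nontrivial automorphism is sqrt(538) ↦ -sqrt(538). Hence Gal(Q(sqrt(538))/Q) = Z/2Z.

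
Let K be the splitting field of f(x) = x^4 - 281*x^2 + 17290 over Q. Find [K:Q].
[K:Q] = 4

f factors as (x^2 - 190)(x^2 - 91); the splitting field is K = Q(sqrt(190), sqrt(91)). Since 190, 91, and 17290 are all non-squares in Q, the three subfields Q(sqrt(190)), Q(sqrt(91)), Q(sqrt(17290)) are distinct degree-2 extensions, so [K:Q] = 4 (Klein four Galois group).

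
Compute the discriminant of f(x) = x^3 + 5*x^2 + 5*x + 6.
Δ = -1147

For x^3 + a x^2 + b x + c the discriminant is Δ = 18 a b c - 4 a^3 c + a^2 b^2 - 4 b^3 - 27 c^2.
Plug a = 5, b = 5, c = 6:
  18*(5)*(5)*(6) - 4*(5)^3*(6) + (5)^2*(5)^2 - 4*(5)^3 - 27*(6)^2
  = 2700 + (-3000) + 625 + (-500) + (-972)
  = -1147.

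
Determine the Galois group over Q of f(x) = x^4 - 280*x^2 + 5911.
Gal(K/Q) = V_4 (Klein four-group, Z/2Z × Z/2Z)

f factors as (x^2 - 23)(x^2 - 257), so the splitting field is K = Q(sqrt(23), sqrt(257)). The elements 23, 257, 5911 are all non-squares in Q, so sqrt(23) and sqrt(257) generate independent quadratic extensions. Thus [K:Q] = 4 and Gal(K/Q) is generated by the two order-2 automorphisms sqrt(23) ↦ -sqrt(23) and sqrt(257) ↦ -sqrt(257), giving V_4.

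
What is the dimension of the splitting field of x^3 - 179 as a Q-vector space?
[K:Q] = 6

x^3 - 179 has one real root r = 179^(1/3) and two complex roots r*zeta_3, r*zeta_3^2 where zeta_3 = e^(2*pi*i/3). The splitting field is Q(r, zeta_3). [Q(r):Q] = 3 and [Q(zeta_3):Q] = 2 with gcd = 1, so [Q(r, zeta_3):Q] = 3 * 2 = 6.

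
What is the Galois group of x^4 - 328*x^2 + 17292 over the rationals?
Gal(K/Q) = V_4 (Klein four-group, Z/2Z × Z/2Z)

f factors as (x^2 - 66)(x^2 - 262), so the splitting field is K = Q(sqrt(66), sqrt(262)). The elements 66, 262, 17292 are all non-squares in Q, so sqrt(66) and sqrt(262) generate independent quadratic extensions. Thus [K:Q] = 4 and Gal(K/Q) is generated by the two order-2 automorphisms sqrt(66) ↦ -sqrt(66) and sqrt(262) ↦ -sqrt(262), giving V_4.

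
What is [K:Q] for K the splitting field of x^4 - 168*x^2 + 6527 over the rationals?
[K:Q] = 4

f factors as (x^2 - 61)(x^2 - 107); the splitting field is K = Q(sqrt(61), sqrt(107)). Since 61, 107, and 6527 are all non-squares in Q, the three subfields Q(sqrt(61)), Q(sqrt(107)), Q(sqrt(6527)) are distinct degree-2 extensions, so [K:Q] = 4 (Klein four Galois group).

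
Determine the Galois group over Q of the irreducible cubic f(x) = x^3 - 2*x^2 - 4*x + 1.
Gal(K/Q) = S_3 (symmetric group of order 6)

Compute the discriminant of x^3 + (-2)*x^2 + (-4)*x + (1): Δ = 469. Since Δ is not a rational square, the Galois group is not contained in A_3; it must be the full S_3 (irreducibility of the cubic rules out anything smaller).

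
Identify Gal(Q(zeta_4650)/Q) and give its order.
|Gal(Q(zeta_4650)/Q)| = phi(4650) = 1200; group ≅ (Z/4650Z)^* ≅ Z/2Z × Z/20Z × Z/30Z

The n-th cyclotomic polynomial Φ_4650(x) is the minimal polynomial of zeta_4650 over Q and has degree phi(4650) = 1200. So Q(zeta_4650) is a degree-1200 Galois extension with Galois group (Z/4650Z)^*. By CRT, (Z/4650Z)^* ≅ (Z/2Z)^* × (Z/3Z)^* × (Z/25Z)^* × (Z/31Z)^*. Each prime-power unit group is (Z/2Z)^* ≅ trivial group (order 1); (Z/3Z)^* ≅ Z/2Z; (Z/25Z)^* ≅ Z/20Z; (Z/31Z)^* ≅ Z/30Z. Hence Gal(Q(zeta_4650)/Q) ≅ Z/2Z × Z/20Z × Z/30Z.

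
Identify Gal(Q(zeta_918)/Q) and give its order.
|Gal(Q(zeta_918)/Q)| = phi(918) = 288; group ≅ (Z/918Z)^* ≅ Z/16Z × Z/18Z

The n-th cyclotomic polynomial Φ_918(x) is the minimal polynomial of zeta_918 over Q and has degree phi(918) = 288. So Q(zeta_918) is a degree-288 Galois extension with Galois group (Z/918Z)^*. By CRT, (Z/918Z)^* ≅ (Z/2Z)^* × (Z/27Z)^* × (Z/17Z)^*. Each prime-power unit group is (Z/2Z)^* ≅ trivial group (order 1); (Z/27Z)^* ≅ Z/18Z; (Z/17Z)^* ≅ Z/16Z. Hence Gal(Q(zeta_918)/Q) ≅ Z/16Z × Z/18Z.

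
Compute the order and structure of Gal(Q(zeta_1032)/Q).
|Gal(Q(zeta_1032)/Q)| = phi(1032) = 336; group ≅ (Z/1032Z)^* ≅ Z/2Z × Z/2Z × Z/2Z × Z/42Z

The n-th cyclotomic polynomial Φ_1032(x) is the minimal polynomial of zeta_1032 over Q and has degree phi(1032) = 336. So Q(zeta_1032) is a degree-336 Galois extension with Galois group (Z/1032Z)^*. By CRT, (Z/1032Z)^* ≅ (Z/8Z)^* × (Z/3Z)^* × (Z/43Z)^*. Each prime-power unit group is (Z/8Z)^* ≅ Z/2Z × Z/2Z; (Z/3Z)^* ≅ Z/2Z; (Z/43Z)^* ≅ Z/42Z. Hence Gal(Q(zeta_1032)/Q) ≅ Z/2Z × Z/2Z × Z/2Z × Z/42Z.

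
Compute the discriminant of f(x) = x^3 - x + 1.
Δ = -23

For a depressed cubic x^3 + p x + q the discriminant is Δ = -4 p^3 - 27 q^2 = -4*(-1)^3 - 27*(1)^2 = 4 - 27 = -23.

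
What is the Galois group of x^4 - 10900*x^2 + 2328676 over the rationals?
Gal(K/Q) = Z/2Z (cyclic of order 2)

f factors as (x^2 - 218)(x^2 - 10682), so the splitting field is K = Q(sqrt(218), sqrt(10682)). The squarefree part of 218 is 218 and the squarefree part of 10682 is also 218, so sqrt(218) and sqrt(10682) are both rational multiples of sqrt(218). Hence Q(sqrt(218)) = Q(sqrt(10682)) = Q(sqrt(218)), and the splitting field collapses to a single degree-2 extension with Galois group Z/2Z.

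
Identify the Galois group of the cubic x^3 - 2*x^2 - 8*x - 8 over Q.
Gal(K/Q) = S_3 (symmetric group of order 6)

Compute the discriminant of x^3 + (-2)*x^2 + (-8)*x + (-8): Δ = -1984. Since Δ is not a rational square, the Galois group is not contained in A_3; it must be the full S_3 (irreducibility of the cubic rules out anything smaller).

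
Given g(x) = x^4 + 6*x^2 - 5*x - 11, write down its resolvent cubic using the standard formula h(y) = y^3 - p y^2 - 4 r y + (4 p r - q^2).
h(y) = y^3 - 6*y^2 + 44*y - 289

Identify coefficients: p = 6, q = -5, r = -11.
Plug into h(y) = y^3 - p y^2 - 4 r y + (4 p r - q^2):
  h(y) = y^3 - (6) y^2 - 4*(-11) y + (4*(6)*(-11) - (-5)^2)
       = y^3 + (-6) y^2 + (44) y + (-289).
Simplifying: h(y) = y^3 - 6*y^2 + 44*y - 289.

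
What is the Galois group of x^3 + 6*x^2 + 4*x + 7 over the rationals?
Gal(K/Q) = S_3 (symmetric group of order 6)

Compute the discriminant of x^3 + (6)*x^2 + (4)*x + (7): Δ = -4027. Since Δ is not a rational square, the Galois group is not contained in A_3; it must be the full S_3 (irreducibility of the cubic rules out anything smaller).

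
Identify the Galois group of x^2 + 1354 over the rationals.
Gal(K/Q) = Z/2Z (cyclic of order 2)

x^2 + 1354 is irreducible over Q since -1354 is not a rational square. The splitting field Q(sqrt(-1354)) has degree 2 over Q, and its unique nontrivial automorphism is sqrt(-1354) ↦ -sqrt(-1354). Hence Gal(Q(sqrt(-1354))/Q) = Z/2Z.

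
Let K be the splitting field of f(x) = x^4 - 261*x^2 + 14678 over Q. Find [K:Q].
[K:Q] = 4

f factors as (x^2 - 179)(x^2 - 82); the splitting field is K = Q(sqrt(179), sqrt(82)). Since 179, 82, and 14678 are all non-squares in Q, the three subfields Q(sqrt(179)), Q(sqrt(82)), Q(sqrt(14678)) are distinct degree-2 extensions, so [K:Q] = 4 (Klein four Galois group).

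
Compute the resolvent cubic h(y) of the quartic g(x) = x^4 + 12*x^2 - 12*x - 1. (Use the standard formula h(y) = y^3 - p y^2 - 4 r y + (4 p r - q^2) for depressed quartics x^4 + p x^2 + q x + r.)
h(y) = y^3 - 12*y^2 + 4*y - 192

Identify coefficients: p = 12, q = -12, r = -1.
Plug into h(y) = y^3 - p y^2 - 4 r y + (4 p r - q^2):
  h(y) = y^3 - (12) y^2 - 4*(-1) y + (4*(12)*(-1) - (-12)^2)
       = y^3 + (-12) y^2 + (4) y + (-192).
Simplifying: h(y) = y^3 - 12*y^2 + 4*y - 192.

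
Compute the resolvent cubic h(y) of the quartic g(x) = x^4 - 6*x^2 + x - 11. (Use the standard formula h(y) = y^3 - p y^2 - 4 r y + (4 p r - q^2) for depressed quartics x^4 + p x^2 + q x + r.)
h(y) = y^3 + 6*y^2 + 44*y + 263

Identify coefficients: p = -6, q = 1, r = -11.
Plug into h(y) = y^3 - p y^2 - 4 r y + (4 p r - q^2):
  h(y) = y^3 - (-6) y^2 - 4*(-11) y + (4*(-6)*(-11) - (1)^2)
       = y^3 + (6) y^2 + (44) y + (263).
Simplifying: h(y) = y^3 + 6*y^2 + 44*y + 263.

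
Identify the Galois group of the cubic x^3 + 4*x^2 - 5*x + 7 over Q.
Gal(K/Q) = S_3 (symmetric group of order 6)

Compute the discriminant of x^3 + (4)*x^2 + (-5)*x + (7): Δ = -4735. Since Δ is not a rational square, the Galois group is not contained in A_3; it must be the full S_3 (irreducibility of the cubic rules out anything smaller).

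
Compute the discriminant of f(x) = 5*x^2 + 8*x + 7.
Δ = -76

For a quadratic a x^2 + b x + c the discriminant is Δ = b^2 - 4ac = (8)^2 - 4*(5)*(7) = 64 - (140) = -76.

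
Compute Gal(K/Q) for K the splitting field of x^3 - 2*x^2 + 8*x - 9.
Gal(K/Q) = S_3 (symmetric group of order 6)

Compute the discriminant of x^3 + (-2)*x^2 + (8)*x + (-9): Δ = -1675. Since Δ is not a rational square, the Galois group is not contained in A_3; it must be the full S_3 (irreducibility of the cubic rules out anything smaller).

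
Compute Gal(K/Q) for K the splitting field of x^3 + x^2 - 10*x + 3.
Gal(K/Q) = S_3 (symmetric group of order 6)

Compute the discriminant of x^3 + (1)*x^2 + (-10)*x + (3): Δ = 3305. Since Δ is not a rational square, the Galois group is not contained in A_3; it must be the full S_3 (irreducibility of the cubic rules out anything smaller).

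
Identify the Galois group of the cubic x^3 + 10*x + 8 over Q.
Gal(K/Q) = S_3 (symmetric group of order 6)

Compute the discriminant of x^3 + (0)*x^2 + (10)*x + (8): Δ = -5728. Since Δ is not a rational square, the Galois group is not contained in A_3; it must be the full S_3 (irreducibility of the cubic rules out anything smaller).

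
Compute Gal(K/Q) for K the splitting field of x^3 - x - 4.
Gal(K/Q) = S_3 (symmetric group of order 6)

Compute the discriminant of x^3 + (0)*x^2 + (-1)*x + (-4): Δ = -428. Since Δ is not a rational square, the Galois group is not contained in A_3; it must be the full S_3 (irreducibility of the cubic rules out anything smaller).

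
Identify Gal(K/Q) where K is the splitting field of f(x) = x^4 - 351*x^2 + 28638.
Gal(K/Q) = V_4 (Klein four-group, Z/2Z × Z/2Z)

f factors as (x^2 - 222)(x^2 - 129), so the splitting field is K = Q(sqrt(222), sqrt(129)). The elements 222, 129, 28638 are all non-squares in Q, so sqrt(222) and sqrt(129) generate independent quadratic extensions. Thus [K:Q] = 4 and Gal(K/Q) is generated by the two order-2 automorphisms sqrt(222) ↦ -sqrt(222) and sqrt(129) ↦ -sqrt(129), giving V_4.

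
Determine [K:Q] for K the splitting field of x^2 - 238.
[K:Q] = 2

The polynomial x^2 - 238 is irreducible over Q since 238 is not a perfect square. Its splitting field is Q(sqrt(238)), which has degree 2 over Q.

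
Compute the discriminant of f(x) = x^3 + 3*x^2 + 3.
Δ = -567

For x^3 + a x^2 + b x + c the discriminant is Δ = 18 a b c - 4 a^3 c + a^2 b^2 - 4 b^3 - 27 c^2.
Plug a = 3, b = 0, c = 3:
  18*(3)*(0)*(3) - 4*(3)^3*(3) + (3)^2*(0)^2 - 4*(0)^3 - 27*(3)^2
  = 0 + (-324) + 0 + (0) + (-243)
  = -567.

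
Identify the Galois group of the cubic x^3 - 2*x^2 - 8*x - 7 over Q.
Gal(K/Q) = S_3 (symmetric group of order 6)

Compute the discriminant of x^3 + (-2)*x^2 + (-8)*x + (-7): Δ = -1259. Since Δ is not a rational square, the Galois group is not contained in A_3; it must be the full S_3 (irreducibility of the cubic rules out anything smaller).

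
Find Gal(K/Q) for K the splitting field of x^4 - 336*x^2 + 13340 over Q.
Gal(K/Q) = V_4 (Klein four-group, Z/2Z × Z/2Z)

f factors as (x^2 - 46)(x^2 - 290), so the splitting field is K = Q(sqrt(46), sqrt(290)). The elements 46, 290, 13340 are all non-squares in Q, so sqrt(46) and sqrt(290) generate independent quadratic extensions. Thus [K:Q] = 4 and Gal(K/Q) is generated by the two order-2 automorphisms sqrt(46) ↦ -sqrt(46) and sqrt(290) ↦ -sqrt(290), giving V_4.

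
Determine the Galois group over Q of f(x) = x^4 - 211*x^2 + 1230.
Gal(K/Q) = V_4 (Klein four-group, Z/2Z × Z/2Z)

f factors as (x^2 - 6)(x^2 - 205), so the splitting field is K = Q(sqrt(6), sqrt(205)). The elements 6, 205, 1230 are all non-squares in Q, so sqrt(6) and sqrt(205) generate independent quadratic extensions. Thus [K:Q] = 4 and Gal(K/Q) is generated by the two order-2 automorphisms sqrt(6) ↦ -sqrt(6) and sqrt(205) ↦ -sqrt(205), giving V_4.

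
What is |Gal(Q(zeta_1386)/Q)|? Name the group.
|Gal(Q(zeta_1386)/Q)| = phi(1386) = 360; group ≅ (Z/1386Z)^* ≅ Z/6Z × Z/6Z × Z/10Z

The n-th cyclotomic polynomial Φ_1386(x) is the minimal polynomial of zeta_1386 over Q and has degree phi(1386) = 360. So Q(zeta_1386) is a degree-360 Galois extension with Galois group (Z/1386Z)^*. By CRT, (Z/1386Z)^* ≅ (Z/2Z)^* × (Z/9Z)^* × (Z/7Z)^* × (Z/11Z)^*. Each prime-power unit group is (Z/2Z)^* ≅ trivial group (order 1); (Z/9Z)^* ≅ Z/6Z; (Z/7Z)^* ≅ Z/6Z; (Z/11Z)^* ≅ Z/10Z. Hence Gal(Q(zeta_1386)/Q) ≅ Z/6Z × Z/6Z × Z/10Z.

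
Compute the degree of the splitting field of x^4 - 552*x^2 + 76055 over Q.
[K:Q] = 4

f factors as (x^2 - 287)(x^2 - 265); the splitting field is K = Q(sqrt(287), sqrt(265)). Since 287, 265, and 76055 are all non-squares in Q, the three subfields Q(sqrt(287)), Q(sqrt(265)), Q(sqrt(76055)) are distinct degree-2 extensions, so [K:Q] = 4 (Klein four Galois group).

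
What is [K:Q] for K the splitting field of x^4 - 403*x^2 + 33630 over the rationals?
[K:Q] = 4

f factors as (x^2 - 118)(x^2 - 285); the splitting field is K = Q(sqrt(118), sqrt(285)). Since 118, 285, and 33630 are all non-squares in Q, the three subfields Q(sqrt(118)), Q(sqrt(285)), Q(sqrt(33630)) are distinct degree-2 extensions, so [K:Q] = 4 (Klein four Galois group).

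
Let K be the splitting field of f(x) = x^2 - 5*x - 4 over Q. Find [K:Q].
[K:Q] = 2

The discriminant of x^2 + (-5)*x + (-4) is b^2 - 4c = 25 - (-16) = 41. Since 41 is not a perfect square in Q, the polynomial is irreducible over Q. Its two roots generate a degree-2 extension, so [K:Q] = 2.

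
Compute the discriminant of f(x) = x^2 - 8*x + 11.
Δ = 20

For a quadratic a x^2 + b x + c the discriminant is Δ = b^2 - 4ac = (-8)^2 - 4*(1)*(11) = 64 - (44) = 20.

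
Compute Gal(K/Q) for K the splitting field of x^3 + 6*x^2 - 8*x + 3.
Gal(K/Q) = S_3 (symmetric group of order 6)

Compute the discriminant of x^3 + (6)*x^2 + (-8)*x + (3): Δ = -1075. Since Δ is not a rational square, the Galois group is not contained in A_3; it must be the full S_3 (irreducibility of the cubic rules out anything smaller).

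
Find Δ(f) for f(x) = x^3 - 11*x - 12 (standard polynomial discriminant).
Δ = 1436

For a depressed cubic x^3 + p x + q the discriminant is Δ = -4 p^3 - 27 q^2 = -4*(-11)^3 - 27*(-12)^2 = 5324 - 3888 = 1436.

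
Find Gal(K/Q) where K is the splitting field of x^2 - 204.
Gal(K/Q) = Z/2Z (cyclic of order 2)

x^2 - 204 is irreducible over Q since 204 is not a rational square. The splitting field Q(sqrt(204)) has degree 2 over Q, and its unique nontrivial automorphism is sqrt(204) ↦ -sqrt(204). Hence Gal(Q(sqrt(204))/Q) = Z/2Z.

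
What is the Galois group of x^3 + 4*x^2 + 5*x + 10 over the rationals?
Gal(K/Q) = S_3 (symmetric group of order 6)

Compute the discriminant of x^3 + (4)*x^2 + (5)*x + (10): Δ = -1760. Since Δ is not a rational square, the Galois group is not contained in A_3; it must be the full S_3 (irreducibility of the cubic rules out anything smaller).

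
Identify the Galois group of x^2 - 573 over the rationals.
Gal(K/Q) = Z/2Z (cyclic of order 2)

x^2 - 573 is irreducible over Q since 573 is not a rational square. The splitting field Q(sqrt(573)) has degree 2 over Q, and its unique nontrivial automorphism is sqrt(573) ↦ -sqrt(573). Hence Gal(Q(sqrt(573))/Q) = Z/2Z.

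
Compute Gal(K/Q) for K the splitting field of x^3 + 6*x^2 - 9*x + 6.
Gal(K/Q) = S_3 (symmetric group of order 6)

Compute the discriminant of x^3 + (6)*x^2 + (-9)*x + (6): Δ = -6156. Since Δ is not a rational square, the Galois group is not contained in A_3; it must be the full S_3 (irreducibility of the cubic rules out anything smaller).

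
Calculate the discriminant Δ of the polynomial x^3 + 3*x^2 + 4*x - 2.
Δ = -436

For x^3 + a x^2 + b x + c the discriminant is Δ = 18 a b c - 4 a^3 c + a^2 b^2 - 4 b^3 - 27 c^2.
Plug a = 3, b = 4, c = -2:
  18*(3)*(4)*(-2) - 4*(3)^3*(-2) + (3)^2*(4)^2 - 4*(4)^3 - 27*(-2)^2
  = -432 + (216) + 144 + (-256) + (-108)
  = -436.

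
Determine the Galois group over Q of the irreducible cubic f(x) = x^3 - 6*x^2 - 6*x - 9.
Gal(K/Q) = S_3 (symmetric group of order 6)

Compute the discriminant of x^3 + (-6)*x^2 + (-6)*x + (-9): Δ = -13635. Since Δ is not a rational square, the Galois group is not contained in A_3; it must be the full S_3 (irreducibility of the cubic rules out anything smaller).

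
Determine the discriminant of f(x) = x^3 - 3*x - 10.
Δ = -2592

For a depressed cubic x^3 + p x + q the discriminant is Δ = -4 p^3 - 27 q^2 = -4*(-3)^3 - 27*(-10)^2 = 108 - 2700 = -2592.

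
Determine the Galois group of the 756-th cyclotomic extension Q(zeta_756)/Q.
|Gal(Q(zeta_756)/Q)| = phi(756) = 216; group ≅ (Z/756Z)^* ≅ Z/2Z × Z/6Z × Z/18Z

The n-th cyclotomic polynomial Φ_756(x) is the minimal polynomial of zeta_756 over Q and has degree phi(756) = 216. So Q(zeta_756) is a degree-216 Galois extension with Galois group (Z/756Z)^*. By CRT, (Z/756Z)^* ≅ (Z/4Z)^* × (Z/27Z)^* × (Z/7Z)^*. Each prime-power unit group is (Z/4Z)^* ≅ Z/2Z; (Z/27Z)^* ≅ Z/18Z; (Z/7Z)^* ≅ Z/6Z. Hence Gal(Q(zeta_756)/Q) ≅ Z/2Z × Z/6Z × Z/18Z.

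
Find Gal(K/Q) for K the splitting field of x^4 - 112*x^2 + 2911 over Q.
Gal(K/Q) = V_4 (Klein four-group, Z/2Z × Z/2Z)

f factors as (x^2 - 71)(x^2 - 41), so the splitting field is K = Q(sqrt(71), sqrt(41)). The elements 71, 41, 2911 are all non-squares in Q, so sqrt(71) and sqrt(41) generate independent quadratic extensions. Thus [K:Q] = 4 and Gal(K/Q) is generated by the two order-2 automorphisms sqrt(71) ↦ -sqrt(71) and sqrt(41) ↦ -sqrt(41), giving V_4.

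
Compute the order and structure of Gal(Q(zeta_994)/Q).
|Gal(Q(zeta_994)/Q)| = phi(994) = 420; group ≅ (Z/994Z)^* ≅ Z/6Z × Z/70Z

The n-th cyclotomic polynomial Φ_994(x) is the minimal polynomial of zeta_994 over Q and has degree phi(994) = 420. So Q(zeta_994) is a degree-420 Galois extension with Galois group (Z/994Z)^*. By CRT, (Z/994Z)^* ≅ (Z/2Z)^* × (Z/7Z)^* × (Z/71Z)^*. Each prime-power unit group is (Z/2Z)^* ≅ trivial group (order 1); (Z/7Z)^* ≅ Z/6Z; (Z/71Z)^* ≅ Z/70Z. Hence Gal(Q(zeta_994)/Q) ≅ Z/6Z × Z/70Z.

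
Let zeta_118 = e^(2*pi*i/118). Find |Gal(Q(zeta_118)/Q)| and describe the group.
|Gal(Q(zeta_118)/Q)| = phi(118) = 58; group ≅ (Z/118Z)^* ≅ Z/58Z

The n-th cyclotomic polynomial Φ_118(x) is the minimal polynomial of zeta_118 over Q and has degree phi(118) = 58. So Q(zeta_118) is a degree-58 Galois extension with Galois group (Z/118Z)^*. By CRT, (Z/118Z)^* ≅ (Z/2Z)^* × (Z/59Z)^*. Each prime-power unit group is (Z/2Z)^* ≅ trivial group (order 1); (Z/59Z)^* ≅ Z/58Z. Hence Gal(Q(zeta_118)/Q) ≅ Z/58Z.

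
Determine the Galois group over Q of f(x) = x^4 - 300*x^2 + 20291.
Gal(K/Q) = V_4 (Klein four-group, Z/2Z × Z/2Z)

f factors as (x^2 - 197)(x^2 - 103), so the splitting field is K = Q(sqrt(197), sqrt(103)). The elements 197, 103, 20291 are all non-squares in Q, so sqrt(197) and sqrt(103) generate independent quadratic extensions. Thus [K:Q] = 4 and Gal(K/Q) is generated by the two order-2 automorphisms sqrt(197) ↦ -sqrt(197) and sqrt(103) ↦ -sqrt(103), giving V_4.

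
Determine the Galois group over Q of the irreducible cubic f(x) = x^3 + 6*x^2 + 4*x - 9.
Gal(K/Q) = S_3 (symmetric group of order 6)

Compute the discriminant of x^3 + (6)*x^2 + (4)*x + (-9): Δ = 2021. Since Δ is not a rational square, the Galois group is not contained in A_3; it must be the full S_3 (irreducibility of the cubic rules out anything smaller).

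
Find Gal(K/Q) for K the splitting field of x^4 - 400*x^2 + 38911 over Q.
Gal(K/Q) = V_4 (Klein four-group, Z/2Z × Z/2Z)

f factors as (x^2 - 233)(x^2 - 167), so the splitting field is K = Q(sqrt(233), sqrt(167)). The elements 233, 167, 38911 are all non-squares in Q, so sqrt(233) and sqrt(167) generate independent quadratic extensions. Thus [K:Q] = 4 and Gal(K/Q) is generated by the two order-2 automorphisms sqrt(233) ↦ -sqrt(233) and sqrt(167) ↦ -sqrt(167), giving V_4.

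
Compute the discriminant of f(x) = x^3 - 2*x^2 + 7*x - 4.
Δ = -728

For x^3 + a x^2 + b x + c the discriminant is Δ = 18 a b c - 4 a^3 c + a^2 b^2 - 4 b^3 - 27 c^2.
Plug a = -2, b = 7, c = -4:
  18*(-2)*(7)*(-4) - 4*(-2)^3*(-4) + (-2)^2*(7)^2 - 4*(7)^3 - 27*(-4)^2
  = 1008 + (-128) + 196 + (-1372) + (-432)
  = -728.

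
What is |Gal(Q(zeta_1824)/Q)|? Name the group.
|Gal(Q(zeta_1824)/Q)| = phi(1824) = 576; group ≅ (Z/1824Z)^* ≅ Z/2Z × Z/2Z × Z/8Z × Z/18Z

The n-th cyclotomic polynomial Φ_1824(x) is the minimal polynomial of zeta_1824 over Q and has degree phi(1824) = 576. So Q(zeta_1824) is a degree-576 Galois extension with Galois group (Z/1824Z)^*. By CRT, (Z/1824Z)^* ≅ (Z/32Z)^* × (Z/3Z)^* × (Z/19Z)^*. Each prime-power unit group is (Z/32Z)^* ≅ Z/2Z × Z/8Z; (Z/3Z)^* ≅ Z/2Z; (Z/19Z)^* ≅ Z/18Z. Hence Gal(Q(zeta_1824)/Q) ≅ Z/2Z × Z/2Z × Z/8Z × Z/18Z.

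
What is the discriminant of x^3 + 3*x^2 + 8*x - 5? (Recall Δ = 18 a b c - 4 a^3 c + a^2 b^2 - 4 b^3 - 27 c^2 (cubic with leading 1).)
Δ = -3767

For x^3 + a x^2 + b x + c the discriminant is Δ = 18 a b c - 4 a^3 c + a^2 b^2 - 4 b^3 - 27 c^2.
Plug a = 3, b = 8, c = -5:
  18*(3)*(8)*(-5) - 4*(3)^3*(-5) + (3)^2*(8)^2 - 4*(8)^3 - 27*(-5)^2
  = -2160 + (540) + 576 + (-2048) + (-675)
  = -3767.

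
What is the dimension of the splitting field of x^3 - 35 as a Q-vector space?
[K:Q] = 6

x^3 - 35 has one real root r = 35^(1/3) and two complex roots r*zeta_3, r*zeta_3^2 where zeta_3 = e^(2*pi*i/3). The splitting field is Q(r, zeta_3). [Q(r):Q] = 3 and [Q(zeta_3):Q] = 2 with gcd = 1, so [Q(r, zeta_3):Q] = 3 * 2 = 6.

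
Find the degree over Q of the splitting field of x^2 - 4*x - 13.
[K:Q] = 2

The discriminant of x^2 + (-4)*x + (-13) is b^2 - 4c = 16 - (-52) = 68. Since 68 is not a perfect square in Q, the polynomial is irreducible over Q. Its two roots generate a degree-2 extension, so [K:Q] = 2.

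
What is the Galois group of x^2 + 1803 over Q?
Gal(K/Q) = Z/2Z (cyclic of order 2)

x^2 + 1803 is irreducible over Q since -1803 is not a rational square. The splitting field Q(sqrt(-1803)) has degree 2 over Q, and its unique nontrivial automorphism is sqrt(-1803) ↦ -sqrt(-1803). Hence Gal(Q(sqrt(-1803))/Q) = Z/2Z.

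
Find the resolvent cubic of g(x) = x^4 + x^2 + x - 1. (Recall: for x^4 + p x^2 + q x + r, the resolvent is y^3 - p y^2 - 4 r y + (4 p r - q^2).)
h(y) = y^3 - y^2 + 4*y - 5

Identify coefficients: p = 1, q = 1, r = -1.
Plug into h(y) = y^3 - p y^2 - 4 r y + (4 p r - q^2):
  h(y) = y^3 - (1) y^2 - 4*(-1) y + (4*(1)*(-1) - (1)^2)
       = y^3 + (-1) y^2 + (4) y + (-5).
Simplifying: h(y) = y^3 - y^2 + 4*y - 5.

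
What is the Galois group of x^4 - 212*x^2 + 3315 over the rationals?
Gal(K/Q) = V_4 (Klein four-group, Z/2Z × Z/2Z)

f factors as (x^2 - 195)(x^2 - 17), so the splitting field is K = Q(sqrt(195), sqrt(17)). The elements 195, 17, 3315 are all non-squares in Q, so sqrt(195) and sqrt(17) generate independent quadratic extensions. Thus [K:Q] = 4 and Gal(K/Q) is generated by the two order-2 automorphisms sqrt(195) ↦ -sqrt(195) and sqrt(17) ↦ -sqrt(17), giving V_4.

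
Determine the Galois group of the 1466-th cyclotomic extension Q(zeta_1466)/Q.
|Gal(Q(zeta_1466)/Q)| = phi(1466) = 732; group ≅ (Z/1466Z)^* ≅ Z/732Z

The n-th cyclotomic polynomial Φ_1466(x) is the minimal polynomial of zeta_1466 over Q and has degree phi(1466) = 732. So Q(zeta_1466) is a degree-732 Galois extension with Galois group (Z/1466Z)^*. By CRT, (Z/1466Z)^* ≅ (Z/2Z)^* × (Z/733Z)^*. Each prime-power unit group is (Z/2Z)^* ≅ trivial group (order 1); (Z/733Z)^* ≅ Z/732Z. Hence Gal(Q(zeta_1466)/Q) ≅ Z/732Z.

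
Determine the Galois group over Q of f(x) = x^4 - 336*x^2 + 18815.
Gal(K/Q) = V_4 (Klein four-group, Z/2Z × Z/2Z)

f factors as (x^2 - 265)(x^2 - 71), so the splitting field is K = Q(sqrt(265), sqrt(71)). The elements 265, 71, 18815 are all non-squares in Q, so sqrt(265) and sqrt(71) generate independent quadratic extensions. Thus [K:Q] = 4 and Gal(K/Q) is generated by the two order-2 automorphisms sqrt(265) ↦ -sqrt(265) and sqrt(71) ↦ -sqrt(71), giving V_4.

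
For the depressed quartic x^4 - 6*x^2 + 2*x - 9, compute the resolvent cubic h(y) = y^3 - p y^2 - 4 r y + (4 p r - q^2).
h(y) = y^3 + 6*y^2 + 36*y + 212

Identify coefficients: p = -6, q = 2, r = -9.
Plug into h(y) = y^3 - p y^2 - 4 r y + (4 p r - q^2):
  h(y) = y^3 - (-6) y^2 - 4*(-9) y + (4*(-6)*(-9) - (2)^2)
       = y^3 + (6) y^2 + (36) y + (212).
Simplifying: h(y) = y^3 + 6*y^2 + 36*y + 212.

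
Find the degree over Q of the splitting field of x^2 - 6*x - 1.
[K:Q] = 2

The discriminant of x^2 + (-6)*x + (-1) is b^2 - 4c = 36 - (-4) = 40. Since 40 is not a perfect square in Q, the polynomial is irreducible over Q. Its two roots generate a degree-2 extension, so [K:Q] = 2.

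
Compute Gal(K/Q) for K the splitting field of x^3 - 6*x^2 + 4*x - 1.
Gal(K/Q) = S_3 (symmetric group of order 6)

Compute the discriminant of x^3 + (-6)*x^2 + (4)*x + (-1): Δ = -139. Since Δ is not a rational square, the Galois group is not contained in A_3; it must be the full S_3 (irreducibility of the cubic rules out anything smaller).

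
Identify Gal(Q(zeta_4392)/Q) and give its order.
|Gal(Q(zeta_4392)/Q)| = phi(4392) = 1440; group ≅ (Z/4392Z)^* ≅ Z/2Z × Z/2Z × Z/6Z × Z/60Z

The n-th cyclotomic polynomial Φ_4392(x) is the minimal polynomial of zeta_4392 over Q and has degree phi(4392) = 1440. So Q(zeta_4392) is a degree-1440 Galois extension with Galois group (Z/4392Z)^*. By CRT, (Z/4392Z)^* ≅ (Z/8Z)^* × (Z/9Z)^* × (Z/61Z)^*. Each prime-power unit group is (Z/8Z)^* ≅ Z/2Z × Z/2Z; (Z/9Z)^* ≅ Z/6Z; (Z/61Z)^* ≅ Z/60Z. Hence Gal(Q(zeta_4392)/Q) ≅ Z/2Z × Z/2Z × Z/6Z × Z/60Z.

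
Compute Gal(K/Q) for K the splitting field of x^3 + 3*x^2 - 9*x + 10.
Gal(K/Q) = S_3 (symmetric group of order 6)

Compute the discriminant of x^3 + (3)*x^2 + (-9)*x + (10): Δ = -4995. Since Δ is not a rational square, the Galois group is not contained in A_3; it must be the full S_3 (irreducibility of the cubic rules out anything smaller).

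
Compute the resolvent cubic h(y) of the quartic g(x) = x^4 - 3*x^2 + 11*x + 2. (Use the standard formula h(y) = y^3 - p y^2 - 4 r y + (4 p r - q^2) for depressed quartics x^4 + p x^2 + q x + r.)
h(y) = y^3 + 3*y^2 - 8*y - 145

Identify coefficients: p = -3, q = 11, r = 2.
Plug into h(y) = y^3 - p y^2 - 4 r y + (4 p r - q^2):
  h(y) = y^3 - (-3) y^2 - 4*(2) y + (4*(-3)*(2) - (11)^2)
       = y^3 + (3) y^2 + (-8) y + (-145).
Simplifying: h(y) = y^3 + 3*y^2 - 8*y - 145.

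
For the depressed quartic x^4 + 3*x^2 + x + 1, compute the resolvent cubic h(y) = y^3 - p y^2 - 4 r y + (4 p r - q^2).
h(y) = y^3 - 3*y^2 - 4*y + 11

Identify coefficients: p = 3, q = 1, r = 1.
Plug into h(y) = y^3 - p y^2 - 4 r y + (4 p r - q^2):
  h(y) = y^3 - (3) y^2 - 4*(1) y + (4*(3)*(1) - (1)^2)
       = y^3 + (-3) y^2 + (-4) y + (11).
Simplifying: h(y) = y^3 - 3*y^2 - 4*y + 11.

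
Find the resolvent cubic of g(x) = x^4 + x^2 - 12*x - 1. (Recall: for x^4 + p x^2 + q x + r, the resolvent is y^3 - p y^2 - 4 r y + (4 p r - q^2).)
h(y) = y^3 - y^2 + 4*y - 148

Identify coefficients: p = 1, q = -12, r = -1.
Plug into h(y) = y^3 - p y^2 - 4 r y + (4 p r - q^2):
  h(y) = y^3 - (1) y^2 - 4*(-1) y + (4*(1)*(-1) - (-12)^2)
       = y^3 + (-1) y^2 + (4) y + (-148).
Simplifying: h(y) = y^3 - y^2 + 4*y - 148.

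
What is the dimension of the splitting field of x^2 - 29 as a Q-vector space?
[K:Q] = 2

The polynomial x^2 - 29 is irreducible over Q since 29 is not a perfect square. Its splitting field is Q(sqrt(29)), which has degree 2 over Q.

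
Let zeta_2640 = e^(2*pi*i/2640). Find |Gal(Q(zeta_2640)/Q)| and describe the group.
|Gal(Q(zeta_2640)/Q)| = phi(2640) = 640; group ≅ (Z/2640Z)^* ≅ Z/2Z × Z/2Z × Z/4Z × Z/4Z × Z/10Z

The n-th cyclotomic polynomial Φ_2640(x) is the minimal polynomial of zeta_2640 over Q and has degree phi(2640) = 640. So Q(zeta_2640) is a degree-640 Galois extension with Galois group (Z/2640Z)^*. By CRT, (Z/2640Z)^* ≅ (Z/16Z)^* × (Z/3Z)^* × (Z/5Z)^* × (Z/11Z)^*. Each prime-power unit group is (Z/16Z)^* ≅ Z/2Z × Z/4Z; (Z/3Z)^* ≅ Z/2Z; (Z/5Z)^* ≅ Z/4Z; (Z/11Z)^* ≅ Z/10Z. Hence Gal(Q(zeta_2640)/Q) ≅ Z/2Z × Z/2Z × Z/4Z × Z/4Z × Z/10Z.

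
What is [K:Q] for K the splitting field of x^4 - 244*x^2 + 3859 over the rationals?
[K:Q] = 4

f factors as (x^2 - 227)(x^2 - 17); the splitting field is K = Q(sqrt(227), sqrt(17)). Since 227, 17, and 3859 are all non-squares in Q, the three subfields Q(sqrt(227)), Q(sqrt(17)), Q(sqrt(3859)) are distinct degree-2 extensions, so [K:Q] = 4 (Klein four Galois group).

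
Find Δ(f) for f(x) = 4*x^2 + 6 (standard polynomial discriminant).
Δ = -96

For a quadratic a x^2 + b x + c the discriminant is Δ = b^2 - 4ac = (0)^2 - 4*(4)*(6) = 0 - (96) = -96.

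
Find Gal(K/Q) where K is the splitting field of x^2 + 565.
Gal(K/Q) = Z/2Z (cyclic of order 2)

x^2 + 565 is irreducible over Q since -565 is not a rational square. The splitting field Q(sqrt(-565)) has degree 2 over Q, and its unique nontrivial automorphism is sqrt(-565) ↦ -sqrt(-565). Hence Gal(Q(sqrt(-565))/Q) = Z/2Z.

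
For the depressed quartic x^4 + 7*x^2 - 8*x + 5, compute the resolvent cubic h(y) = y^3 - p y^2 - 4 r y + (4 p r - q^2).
h(y) = y^3 - 7*y^2 - 20*y + 76

Identify coefficients: p = 7, q = -8, r = 5.
Plug into h(y) = y^3 - p y^2 - 4 r y + (4 p r - q^2):
  h(y) = y^3 - (7) y^2 - 4*(5) y + (4*(7)*(5) - (-8)^2)
       = y^3 + (-7) y^2 + (-20) y + (76).
Simplifying: h(y) = y^3 - 7*y^2 - 20*y + 76.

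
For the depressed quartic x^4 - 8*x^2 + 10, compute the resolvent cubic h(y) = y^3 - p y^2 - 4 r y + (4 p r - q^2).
h(y) = y^3 + 8*y^2 - 40*y - 320

Identify coefficients: p = -8, q = 0, r = 10.
Plug into h(y) = y^3 - p y^2 - 4 r y + (4 p r - q^2):
  h(y) = y^3 - (-8) y^2 - 4*(10) y + (4*(-8)*(10) - (0)^2)
       = y^3 + (8) y^2 + (-40) y + (-320).
Simplifying: h(y) = y^3 + 8*y^2 - 40*y - 320.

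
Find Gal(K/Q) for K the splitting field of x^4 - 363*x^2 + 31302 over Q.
Gal(K/Q) = V_4 (Klein four-group, Z/2Z × Z/2Z)

f factors as (x^2 - 141)(x^2 - 222), so the splitting field is K = Q(sqrt(141), sqrt(222)). The elements 141, 222, 31302 are all non-squares in Q, so sqrt(141) and sqrt(222) generate independent quadratic extensions. Thus [K:Q] = 4 and Gal(K/Q) is generated by the two order-2 automorphisms sqrt(141) ↦ -sqrt(141) and sqrt(222) ↦ -sqrt(222), giving V_4.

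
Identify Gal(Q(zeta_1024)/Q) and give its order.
|Gal(Q(zeta_1024)/Q)| = phi(1024) = 512; group ≅ (Z/1024Z)^* ≅ Z/2Z × Z/256Z

The n-th cyclotomic polynomial Φ_1024(x) is the minimal polynomial of zeta_1024 over Q and has degree phi(1024) = 512. So Q(zeta_1024) is a degree-512 Galois extension with Galois group (Z/1024Z)^*. (Z/1024Z)^* for n = 2^10 is Z/2Z × Z/2^8Z (not cyclic). Hence Gal(Q(zeta_1024)/Q) ≅ Z/2Z × Z/256Z.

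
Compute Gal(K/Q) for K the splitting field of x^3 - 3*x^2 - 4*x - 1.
Gal(K/Q) = A_3 (cyclic of order 3)

Compute the discriminant of x^3 + (-3)*x^2 + (-4)*x + (-1): Δ = 49. Since Δ is a perfect square (Δ = 7^2), the Galois group is contained in A_3. Irreducibility forces the group to be transitive on three roots, so Gal = A_3.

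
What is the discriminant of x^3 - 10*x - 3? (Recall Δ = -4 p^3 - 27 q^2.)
Δ = 3757

For a depressed cubic x^3 + p x + q the discriminant is Δ = -4 p^3 - 27 q^2 = -4*(-10)^3 - 27*(-3)^2 = 4000 - 243 = 3757.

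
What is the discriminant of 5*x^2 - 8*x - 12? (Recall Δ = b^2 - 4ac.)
Δ = 304

For a quadratic a x^2 + b x + c the discriminant is Δ = b^2 - 4ac = (-8)^2 - 4*(5)*(-12) = 64 - (-240) = 304.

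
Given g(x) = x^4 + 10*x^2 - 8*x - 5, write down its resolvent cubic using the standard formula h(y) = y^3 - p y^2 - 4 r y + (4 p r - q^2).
h(y) = y^3 - 10*y^2 + 20*y - 264

Identify coefficients: p = 10, q = -8, r = -5.
Plug into h(y) = y^3 - p y^2 - 4 r y + (4 p r - q^2):
  h(y) = y^3 - (10) y^2 - 4*(-5) y + (4*(10)*(-5) - (-8)^2)
       = y^3 + (-10) y^2 + (20) y + (-264).
Simplifying: h(y) = y^3 - 10*y^2 + 20*y - 264.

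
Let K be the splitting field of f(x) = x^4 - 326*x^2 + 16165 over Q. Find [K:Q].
[K:Q] = 4

f factors as (x^2 - 265)(x^2 - 61); the splitting field is K = Q(sqrt(265), sqrt(61)). Since 265, 61, and 16165 are all non-squares in Q, the three subfields Q(sqrt(265)), Q(sqrt(61)), Q(sqrt(16165)) are distinct degree-2 extensions, so [K:Q] = 4 (Klein four Galois group).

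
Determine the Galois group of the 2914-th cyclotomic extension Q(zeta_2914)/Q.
|Gal(Q(zeta_2914)/Q)| = phi(2914) = 1380; group ≅ (Z/2914Z)^* ≅ Z/30Z × Z/46Z

The n-th cyclotomic polynomial Φ_2914(x) is the minimal polynomial of zeta_2914 over Q and has degree phi(2914) = 1380. So Q(zeta_2914) is a degree-1380 Galois extension with Galois group (Z/2914Z)^*. By CRT, (Z/2914Z)^* ≅ (Z/2Z)^* × (Z/31Z)^* × (Z/47Z)^*. Each prime-power unit group is (Z/2Z)^* ≅ trivial group (order 1); (Z/31Z)^* ≅ Z/30Z; (Z/47Z)^* ≅ Z/46Z. Hence Gal(Q(zeta_2914)/Q) ≅ Z/30Z × Z/46Z.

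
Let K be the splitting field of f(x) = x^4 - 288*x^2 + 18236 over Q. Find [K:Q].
[K:Q] = 4

f factors as (x^2 - 194)(x^2 - 94); the splitting field is K = Q(sqrt(194), sqrt(94)). Since 194, 94, and 18236 are all non-squares in Q, the three subfields Q(sqrt(194)), Q(sqrt(94)), Q(sqrt(18236)) are distinct degree-2 extensions, so [K:Q] = 4 (Klein four Galois group).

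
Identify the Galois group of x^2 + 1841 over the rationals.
Gal(K/Q) = Z/2Z (cyclic of order 2)

x^2 + 1841 is irreducible over Q since -1841 is not a rational square. The splitting field Q(sqrt(-1841)) has degree 2 over Q, and its unique nontrivial automorphism is sqrt(-1841) ↦ -sqrt(-1841). Hence Gal(Q(sqrt(-1841))/Q) = Z/2Z.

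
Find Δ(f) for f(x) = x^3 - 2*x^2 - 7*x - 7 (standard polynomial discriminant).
Δ = -1743

For x^3 + a x^2 + b x + c the discriminant is Δ = 18 a b c - 4 a^3 c + a^2 b^2 - 4 b^3 - 27 c^2.
Plug a = -2, b = -7, c = -7:
  18*(-2)*(-7)*(-7) - 4*(-2)^3*(-7) + (-2)^2*(-7)^2 - 4*(-7)^3 - 27*(-7)^2
  = -1764 + (-224) + 196 + (1372) + (-1323)
  = -1743.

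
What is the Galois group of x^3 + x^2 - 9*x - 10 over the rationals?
Gal(K/Q) = S_3 (symmetric group of order 6)

Compute the discriminant of x^3 + (1)*x^2 + (-9)*x + (-10): Δ = 1957. Since Δ is not a rational square, the Galois group is not contained in A_3; it must be the full S_3 (irreducibility of the cubic rules out anything smaller).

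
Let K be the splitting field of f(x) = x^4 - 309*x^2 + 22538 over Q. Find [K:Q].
[K:Q] = 4

f factors as (x^2 - 191)(x^2 - 118); the splitting field is K = Q(sqrt(191), sqrt(118)). Since 191, 118, and 22538 are all non-squares in Q, the three subfields Q(sqrt(191)), Q(sqrt(118)), Q(sqrt(22538)) are distinct degree-2 extensions, so [K:Q] = 4 (Klein four Galois group).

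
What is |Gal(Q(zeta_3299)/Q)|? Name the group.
|Gal(Q(zeta_3299)/Q)| = phi(3299) = 3298; group ≅ (Z/3299Z)^* ≅ Z/3298Z

The n-th cyclotomic polynomial Φ_3299(x) is the minimal polynomial of zeta_3299 over Q and has degree phi(3299) = 3298. So Q(zeta_3299) is a degree-3298 Galois extension with Galois group (Z/3299Z)^*. (Z/3299Z)^* is cyclic since 3299 is an odd prime power (or 4). Hence Gal(Q(zeta_3299)/Q) ≅ Z/3298Z.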